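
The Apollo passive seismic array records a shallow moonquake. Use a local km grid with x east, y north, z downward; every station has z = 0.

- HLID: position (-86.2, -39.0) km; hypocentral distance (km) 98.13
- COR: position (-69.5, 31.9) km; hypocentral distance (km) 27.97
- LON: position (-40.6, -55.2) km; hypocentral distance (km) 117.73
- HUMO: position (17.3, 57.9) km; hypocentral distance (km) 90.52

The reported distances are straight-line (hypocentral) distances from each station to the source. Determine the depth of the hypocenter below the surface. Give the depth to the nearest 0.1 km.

depth ≈ 10.6 km

Each station gives a sphere (x−x_i)² + (y−y_i)² + z² = d_i² (stations at z=0).
Subtracting the HLID sphere from COR and LON: z² cancels, leaving linear equations in x and y:
33.4 x + 141.8 y = 5743.60
91.2 x − 32.4 y = -8486.90
Solving: x ≈ -72.594, y ≈ 57.604 km (keep extra digits for the depth step; rounded: -72.6, 57.6).
Then from the HLID sphere: z² = 98.13² − (x + 86.2)² − (y + 39.0)² with x = -72.594, y = 57.604, so z ≈ 10.585 ≈ 10.6 km.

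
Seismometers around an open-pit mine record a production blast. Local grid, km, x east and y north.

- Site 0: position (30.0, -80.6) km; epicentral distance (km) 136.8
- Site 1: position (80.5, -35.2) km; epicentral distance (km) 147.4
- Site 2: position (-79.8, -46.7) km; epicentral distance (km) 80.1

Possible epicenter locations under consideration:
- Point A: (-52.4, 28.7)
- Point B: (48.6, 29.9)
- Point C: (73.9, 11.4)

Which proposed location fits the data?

Point A

For each candidate, compare |candidate − station| to the reported distance:
Point A: residuals Site 0 0.1, Site 1 0.1, Site 2 0.1 → max 0.1 km
Point B: residuals Site 0 24.7, Site 1 74.9, Site 2 69.4 → max 74.9 km
Point C: residuals Site 0 34.9, Site 1 100.3, Site 2 84.2 → max 100.3 km
Only Point A has all residuals ≈ 0.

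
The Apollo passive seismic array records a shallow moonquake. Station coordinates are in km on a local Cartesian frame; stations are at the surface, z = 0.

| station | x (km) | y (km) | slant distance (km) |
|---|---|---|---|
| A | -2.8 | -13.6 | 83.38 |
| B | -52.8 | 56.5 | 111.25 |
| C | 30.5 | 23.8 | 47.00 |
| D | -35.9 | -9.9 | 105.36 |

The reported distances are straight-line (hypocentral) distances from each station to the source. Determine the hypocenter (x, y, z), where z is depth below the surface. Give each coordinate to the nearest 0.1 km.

Each station gives a sphere (x−x_i)² + (y−y_i)² + z² = d_i² (stations at z=0).
Subtracting the A sphere from B and C: z² cancels, leaving linear equations in x and y:
-100.0 x + 140.2 y = 362.95
66.6 x + 74.8 y = 6047.11
Solving: x ≈ 48.798, y ≈ 37.395 km (keep extra digits for the depth step; rounded: 48.8, 37.4).
Then from the A sphere: z² = 83.38² − (x + 2.8)² − (y + 13.6)² with x = 48.798, y = 37.395, so z ≈ 41.102 ≈ 41.1 km.
Check against D (with the unrounded solution): distance 105.36 ≈ 105.36 km. ✓

(48.8, 37.4, 41.1)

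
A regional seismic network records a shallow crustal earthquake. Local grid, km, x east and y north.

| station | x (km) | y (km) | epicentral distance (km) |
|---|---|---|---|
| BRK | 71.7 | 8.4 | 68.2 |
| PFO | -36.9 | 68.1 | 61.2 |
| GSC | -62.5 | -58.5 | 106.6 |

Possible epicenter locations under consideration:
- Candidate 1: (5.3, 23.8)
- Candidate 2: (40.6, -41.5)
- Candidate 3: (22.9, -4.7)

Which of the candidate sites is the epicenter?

Candidate 1

For each candidate, compare |candidate − station| to the reported distance:
Candidate 1: residuals BRK 0.0, PFO 0.0, GSC 0.0 → max 0.0 km
Candidate 2: residuals BRK 9.4, PFO 73.0, GSC 2.1 → max 73.0 km
Candidate 3: residuals BRK 17.7, PFO 33.0, GSC 5.7 → max 33.0 km
Only Candidate 1 has all residuals ≈ 0.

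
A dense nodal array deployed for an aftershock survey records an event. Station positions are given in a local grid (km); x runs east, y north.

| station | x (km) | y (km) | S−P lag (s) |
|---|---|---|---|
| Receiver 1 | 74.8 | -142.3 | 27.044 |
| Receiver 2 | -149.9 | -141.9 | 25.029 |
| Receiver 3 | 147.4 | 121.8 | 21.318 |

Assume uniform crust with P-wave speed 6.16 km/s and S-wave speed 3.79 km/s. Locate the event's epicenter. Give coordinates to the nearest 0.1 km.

x ≈ -59.8 km, y ≈ 87.6 km

Distance from S−P lag: d = Δt · v_P v_S / (v_P − v_S) = Δt · (6.16·3.79)/(6.16−3.79) ≈ 9.8508·Δt.
So d_Receiver 1 = 266.41, d_Receiver 2 = 246.56, d_Receiver 3 = 210.00 km.
Circle about each station: (x − 74.8)² + (y + 142.3)² = 266.41²; (x + 149.9)² + (y + 141.9)² = 246.56²; (x − 147.4)² + (y − 121.8)² = 210.00².
Subtracting the Receiver 1 equation from the Receiver 2 and Receiver 3 equations removes the quadratic terms:
-449.4 x + 0.8 y = 26943.74
145.2 x + 528.2 y = 37591.96
Solving the 2×2 system: x ≈ -59.8, y ≈ 87.6 km.
Check against Receiver 1 (with the unrounded x, y): √((x − 74.8)²+(y + 142.3)²) = 266.41 ≈ 266.41 km. ✓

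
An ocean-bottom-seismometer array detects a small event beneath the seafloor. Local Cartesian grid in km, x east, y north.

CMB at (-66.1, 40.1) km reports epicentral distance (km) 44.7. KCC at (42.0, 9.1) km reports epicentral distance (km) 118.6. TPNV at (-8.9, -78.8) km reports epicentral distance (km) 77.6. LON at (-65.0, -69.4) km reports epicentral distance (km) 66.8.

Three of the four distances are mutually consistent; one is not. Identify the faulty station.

TPNV

Solve using three stations at a time. Using CMB, KCC, LON (subtract circle equations pairwise → linear system) gives (x, y) ≈ (-75.9, -3.5).
Distances from that point to each station vs reported:
  CMB: calculated 44.7 vs reported 44.7 → residual 0.0 km
  KCC: calculated 118.6 vs reported 118.6 → residual 0.0 km
  TPNV: calculated 100.8 vs reported 77.6 → residual 23.2 km
  LON: calculated 66.8 vs reported 66.8 → residual 0.0 km
CMB, KCC, LON are mutually consistent (residuals ≈ 0); TPNV is off by 23.2 km.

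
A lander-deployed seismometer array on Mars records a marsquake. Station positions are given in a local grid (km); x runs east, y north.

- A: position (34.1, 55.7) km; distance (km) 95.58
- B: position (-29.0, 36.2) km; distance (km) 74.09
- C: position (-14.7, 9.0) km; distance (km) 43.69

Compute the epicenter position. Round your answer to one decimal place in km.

Circle about each station: (x − 34.1)² + (y − 55.7)² = 95.58²; (x + 29.0)² + (y − 36.2)² = 74.09²; (x + 14.7)² + (y − 9.0)² = 43.69².
Subtracting the A equation from the B and C equations removes the quadratic terms:
-126.2 x − 39.0 y = 1532.35
-97.6 x − 93.4 y = 3258.51
Solving the 2×2 system: x ≈ -2.0, y ≈ -32.8 km.

(-2.0, -32.8)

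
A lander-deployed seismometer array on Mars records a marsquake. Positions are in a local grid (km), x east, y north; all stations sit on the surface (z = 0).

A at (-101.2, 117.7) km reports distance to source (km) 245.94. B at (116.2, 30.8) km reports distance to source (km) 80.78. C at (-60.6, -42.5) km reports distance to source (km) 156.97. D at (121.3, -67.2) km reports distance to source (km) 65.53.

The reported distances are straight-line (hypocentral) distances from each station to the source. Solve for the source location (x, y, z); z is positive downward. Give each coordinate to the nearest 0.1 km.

x ≈ 89.5 km, y ≈ -31.1 km, depth ≈ 44.5 km

Each station gives a sphere (x−x_i)² + (y−y_i)² + z² = d_i² (stations at z=0).
Subtracting the A sphere from B and C: z² cancels, leaving linear equations in x and y:
434.8 x − 173.8 y = 44317.43
81.2 x − 320.4 y = 17230.78
Solving: x ≈ 89.495, y ≈ -31.098 km (keep extra digits for the depth step; rounded: 89.5, -31.1).
Then from the A sphere: z² = 245.94² − (x + 101.2)² − (y − 117.7)² with x = 89.495, y = -31.098, so z ≈ 44.509 ≈ 44.5 km.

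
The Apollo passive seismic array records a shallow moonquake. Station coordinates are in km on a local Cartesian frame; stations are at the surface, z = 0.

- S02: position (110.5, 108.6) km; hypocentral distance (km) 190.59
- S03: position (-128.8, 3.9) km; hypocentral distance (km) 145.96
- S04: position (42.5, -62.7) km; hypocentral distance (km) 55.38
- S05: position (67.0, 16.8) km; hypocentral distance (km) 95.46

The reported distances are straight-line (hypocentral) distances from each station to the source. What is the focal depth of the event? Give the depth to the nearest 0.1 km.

Each station gives a sphere (x−x_i)² + (y−y_i)² + z² = d_i² (stations at z=0).
Subtracting the S02 sphere from S03 and S04: z² cancels, leaving linear equations in x and y:
-478.6 x − 209.4 y = 7620.67
-136.0 x − 342.6 y = 14990.93
Solving: x ≈ 3.899, y ≈ -45.304 km (keep extra digits for the depth step; rounded: 3.9, -45.3).
Then from the S02 sphere: z² = 190.59² − (x − 110.5)² − (y − 108.6)² with x = 3.899, y = -45.304, so z ≈ 35.698 ≈ 35.7 km.

depth ≈ 35.7 km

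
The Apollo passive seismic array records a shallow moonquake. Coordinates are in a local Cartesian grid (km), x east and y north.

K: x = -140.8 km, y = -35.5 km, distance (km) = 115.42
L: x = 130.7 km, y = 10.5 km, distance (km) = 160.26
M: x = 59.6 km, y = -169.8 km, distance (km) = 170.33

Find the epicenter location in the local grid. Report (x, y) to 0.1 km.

x ≈ -26.1 km, y ≈ -22.6 km

Circle about each station: (x + 140.8)² + (y + 35.5)² = 115.42²; (x − 130.7)² + (y − 10.5)² = 160.26²; (x − 59.6)² + (y + 169.8)² = 170.33².
Subtracting the K equation from the L and M equations removes the quadratic terms:
543.0 x + 92.0 y = -16253.64
400.8 x − 268.6 y = -4391.22
Solving the 2×2 system: x ≈ -26.1, y ≈ -22.6 km.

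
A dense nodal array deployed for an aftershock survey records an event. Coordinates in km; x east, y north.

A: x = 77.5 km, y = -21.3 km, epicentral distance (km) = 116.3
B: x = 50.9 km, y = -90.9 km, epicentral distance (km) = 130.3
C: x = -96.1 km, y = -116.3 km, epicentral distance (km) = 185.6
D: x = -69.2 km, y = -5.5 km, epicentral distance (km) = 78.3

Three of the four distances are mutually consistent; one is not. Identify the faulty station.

B

Solve using three stations at a time. Using A, C, D (subtract circle equations pairwise → linear system) gives (x, y) ≈ (-14.2, 50.3).
Distances from that point to each station vs reported:
  A: calculated 116.3 vs reported 116.3 → residual 0.0 km
  B: calculated 155.4 vs reported 130.3 → residual 25.1 km
  C: calculated 185.6 vs reported 185.6 → residual 0.0 km
  D: calculated 78.3 vs reported 78.3 → residual 0.0 km
A, C, D are mutually consistent (residuals ≈ 0); B is off by 25.1 km.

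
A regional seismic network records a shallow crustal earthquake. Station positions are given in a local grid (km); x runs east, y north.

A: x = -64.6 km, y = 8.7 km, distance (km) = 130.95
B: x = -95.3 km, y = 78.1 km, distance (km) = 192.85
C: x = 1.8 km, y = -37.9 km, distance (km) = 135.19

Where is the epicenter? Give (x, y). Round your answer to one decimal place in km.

Circle about each station: (x + 64.6)² + (y − 8.7)² = 130.95²; (x + 95.3)² + (y − 78.1)² = 192.85²; (x − 1.8)² + (y + 37.9)² = 135.19².
Subtracting the A equation from the B and C equations removes the quadratic terms:
-61.4 x + 138.8 y = -9110.37
132.8 x − 93.2 y = -3937.63
Solving the 2×2 system: x ≈ -109.8, y ≈ -114.2 km.
Check against A (with the unrounded x, y): √((x + 64.6)²+(y − 8.7)²) = 130.96 ≈ 130.95 km. ✓

x ≈ -109.8 km, y ≈ -114.2 km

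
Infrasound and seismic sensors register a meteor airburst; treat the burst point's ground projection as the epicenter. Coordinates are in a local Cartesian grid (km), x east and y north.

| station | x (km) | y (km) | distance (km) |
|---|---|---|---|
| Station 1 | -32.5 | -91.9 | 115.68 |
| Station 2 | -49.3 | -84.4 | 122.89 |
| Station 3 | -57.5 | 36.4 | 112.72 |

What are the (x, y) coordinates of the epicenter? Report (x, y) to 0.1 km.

Circle about each station: (x + 32.5)² + (y + 91.9)² = 115.68²; (x + 49.3)² + (y + 84.4)² = 122.89²; (x + 57.5)² + (y − 36.4)² = 112.72².
Subtracting pairs of circle equations eliminates x²+y² and gives linear equations (the radical axes):
-33.6 x + 15.0 y = -1668.10
-50.0 x + 256.6 y = -4194.59
Solving the 2×2 system: x ≈ 46.4, y ≈ -7.3 km.

(46.4, -7.3)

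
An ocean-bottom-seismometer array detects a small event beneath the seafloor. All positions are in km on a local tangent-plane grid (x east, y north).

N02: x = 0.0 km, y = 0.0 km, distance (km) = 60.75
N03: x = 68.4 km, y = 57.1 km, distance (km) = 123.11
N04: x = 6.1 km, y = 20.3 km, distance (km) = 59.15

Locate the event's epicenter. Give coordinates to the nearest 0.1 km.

-52.0 km east, 31.4 km north

Circle about each station: x² + y² = 60.75²; (x − 68.4)² + (y − 57.1)² = 123.11²; (x − 6.1)² + (y − 20.3)² = 59.15².
Subtracting the N02 equation from the N03 and N04 equations removes the quadratic terms:
136.8 x + 114.2 y = -3526.54
12.2 x + 40.6 y = 641.14
Solving the 2×2 system: x ≈ -52.0, y ≈ 31.4 km.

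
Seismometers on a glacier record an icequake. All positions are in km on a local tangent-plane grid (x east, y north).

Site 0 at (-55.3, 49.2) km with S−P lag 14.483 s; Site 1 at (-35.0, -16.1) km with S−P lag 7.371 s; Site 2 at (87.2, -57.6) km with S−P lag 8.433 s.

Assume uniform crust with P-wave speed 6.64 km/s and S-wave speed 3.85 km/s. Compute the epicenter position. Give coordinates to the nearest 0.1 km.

(10.4, -66.1)

Distance from S−P lag: d = Δt · v_P v_S / (v_P − v_S) = Δt · (6.64·3.85)/(6.64−3.85) ≈ 9.1627·Δt.
So d_Site 0 = 132.70, d_Site 1 = 67.54, d_Site 2 = 77.27 km.
Circle about each station: (x + 55.3)² + (y − 49.2)² = 132.70²; (x + 35.0)² + (y + 16.1)² = 67.54²; (x − 87.2)² + (y + 57.6)² = 77.27².
Subtracting pairs of circle equations eliminates x²+y² and gives linear equations (the radical axes):
40.6 x − 130.6 y = 9053.12
285.0 x − 213.6 y = 17081.51
Solving the 2×2 system: x ≈ 10.4, y ≈ -66.1 km.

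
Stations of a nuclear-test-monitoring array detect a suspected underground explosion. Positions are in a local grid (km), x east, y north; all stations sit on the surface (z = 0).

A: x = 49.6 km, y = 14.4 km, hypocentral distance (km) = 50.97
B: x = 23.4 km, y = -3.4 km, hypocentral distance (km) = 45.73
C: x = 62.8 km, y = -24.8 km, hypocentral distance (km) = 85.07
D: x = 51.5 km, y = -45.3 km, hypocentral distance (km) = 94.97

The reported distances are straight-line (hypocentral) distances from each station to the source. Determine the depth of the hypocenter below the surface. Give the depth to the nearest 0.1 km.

Each station gives a sphere (x−x_i)² + (y−y_i)² + z² = d_i² (stations at z=0).
Subtracting the A sphere from B and C: z² cancels, leaving linear equations in x and y:
-52.4 x − 35.6 y = -1601.69
26.4 x − 78.4 y = -2747.60
Solving: x ≈ 5.499, y ≈ 36.898 km (keep extra digits for the depth step; rounded: 5.5, 36.9).
Then from the A sphere: z² = 50.97² − (x − 49.6)² − (y − 14.4)² with x = 5.499, y = 36.898, so z ≈ 12.120 ≈ 12.1 km.

12.1 km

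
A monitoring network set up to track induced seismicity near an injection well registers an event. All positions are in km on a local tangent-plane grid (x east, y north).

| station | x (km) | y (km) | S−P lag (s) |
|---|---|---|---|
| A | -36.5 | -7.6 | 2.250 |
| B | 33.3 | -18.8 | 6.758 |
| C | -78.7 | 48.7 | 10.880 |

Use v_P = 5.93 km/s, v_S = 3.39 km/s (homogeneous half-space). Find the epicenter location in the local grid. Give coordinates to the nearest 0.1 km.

-20.0 km east, -14.3 km north

Distance from S−P lag: d = Δt · v_P v_S / (v_P − v_S) = Δt · (5.93·3.39)/(5.93−3.39) ≈ 7.9144·Δt.
So d_A = 17.81, d_B = 53.49, d_C = 86.11 km.
Circle about each station: (x + 36.5)² + (y + 7.6)² = 17.81²; (x − 33.3)² + (y + 18.8)² = 53.49²; (x + 78.7)² + (y − 48.7)² = 86.11².
Subtracting pairs of circle equations eliminates x²+y² and gives linear equations (the radical axes):
139.6 x − 22.4 y = -2471.66
-84.4 x + 112.6 y = 77.63
Solving the 2×2 system: x ≈ -20.0, y ≈ -14.3 km.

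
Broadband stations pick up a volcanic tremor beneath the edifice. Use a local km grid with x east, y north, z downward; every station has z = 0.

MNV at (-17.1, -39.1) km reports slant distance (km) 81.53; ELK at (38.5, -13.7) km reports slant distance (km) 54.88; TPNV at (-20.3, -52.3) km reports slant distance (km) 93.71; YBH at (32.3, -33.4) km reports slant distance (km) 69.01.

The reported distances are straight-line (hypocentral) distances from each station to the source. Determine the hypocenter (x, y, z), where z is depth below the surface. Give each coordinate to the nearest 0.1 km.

Each station gives a sphere (x−x_i)² + (y−y_i)² + z² = d_i² (stations at z=0).
Subtracting the MNV sphere from ELK and TPNV: z² cancels, leaving linear equations in x and y:
111.2 x + 50.8 y = 3484.05
-6.4 x − 26.4 y = -808.26
Solving: x ≈ 19.505, y ≈ 25.888 km (keep extra digits for the depth step; rounded: 19.5, 25.9).
Then from the MNV sphere: z² = 81.53² − (x + 17.1)² − (y + 39.1)² with x = 19.505, y = 25.888, so z ≈ 32.921 ≈ 32.9 km.

x ≈ 19.5 km, y ≈ 25.9 km, depth ≈ 32.9 km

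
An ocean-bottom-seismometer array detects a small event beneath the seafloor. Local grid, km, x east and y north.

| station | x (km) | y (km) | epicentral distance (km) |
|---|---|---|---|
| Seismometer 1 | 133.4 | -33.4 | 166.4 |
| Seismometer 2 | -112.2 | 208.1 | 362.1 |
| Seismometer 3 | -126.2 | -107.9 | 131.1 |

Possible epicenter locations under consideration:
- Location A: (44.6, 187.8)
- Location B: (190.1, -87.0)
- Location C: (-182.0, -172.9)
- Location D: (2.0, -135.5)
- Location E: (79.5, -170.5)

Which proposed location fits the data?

For each candidate, compare |candidate − station| to the reported distance:
Location A: residuals Seismometer 1 72.0, Seismometer 2 204.0, Seismometer 3 210.4 → max 210.4 km
Location B: residuals Seismometer 1 88.4, Seismometer 2 60.4, Seismometer 3 185.9 → max 185.9 km
Location C: residuals Seismometer 1 178.5, Seismometer 2 25.2, Seismometer 3 45.4 → max 178.5 km
Location D: residuals Seismometer 1 0.0, Seismometer 2 0.0, Seismometer 3 0.0 → max 0.0 km
Location E: residuals Seismometer 1 19.1, Seismometer 2 62.3, Seismometer 3 83.9 → max 83.9 km
Only Location D has all residuals ≈ 0.

Location D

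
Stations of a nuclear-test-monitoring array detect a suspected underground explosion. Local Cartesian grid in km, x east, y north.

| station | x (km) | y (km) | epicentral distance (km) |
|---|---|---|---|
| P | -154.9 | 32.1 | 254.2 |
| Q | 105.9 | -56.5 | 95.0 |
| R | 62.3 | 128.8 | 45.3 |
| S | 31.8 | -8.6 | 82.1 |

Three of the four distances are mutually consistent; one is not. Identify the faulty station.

Solve using three stations at a time. Using P, Q, S (subtract circle equations pairwise → linear system) gives (x, y) ≈ (99.2, 38.3).
Distances from that point to each station vs reported:
  P: calculated 254.2 vs reported 254.2 → residual 0.0 km
  Q: calculated 95.0 vs reported 95.0 → residual 0.0 km
  R: calculated 97.7 vs reported 45.3 → residual 52.4 km
  S: calculated 82.2 vs reported 82.1 → residual 0.1 km
P, Q, S are mutually consistent (residuals ≈ 0); R is off by 52.4 km.

R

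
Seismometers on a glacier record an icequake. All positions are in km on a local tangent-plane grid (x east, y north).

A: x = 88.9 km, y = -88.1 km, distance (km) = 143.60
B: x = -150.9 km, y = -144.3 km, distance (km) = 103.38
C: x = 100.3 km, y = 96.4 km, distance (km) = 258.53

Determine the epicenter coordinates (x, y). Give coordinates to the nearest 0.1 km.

Circle about each station: (x − 88.9)² + (y + 88.1)² = 143.60²; (x + 150.9)² + (y + 144.3)² = 103.38²; (x − 100.3)² + (y − 96.4)² = 258.53².
Subtracting the A equation from the B and C equations removes the quadratic terms:
-479.6 x − 112.4 y = 37862.02
22.8 x + 369.0 y = -42528.57
Solving the 2×2 system: x ≈ -52.7, y ≈ -112.0 km.

(-52.7, -112.0)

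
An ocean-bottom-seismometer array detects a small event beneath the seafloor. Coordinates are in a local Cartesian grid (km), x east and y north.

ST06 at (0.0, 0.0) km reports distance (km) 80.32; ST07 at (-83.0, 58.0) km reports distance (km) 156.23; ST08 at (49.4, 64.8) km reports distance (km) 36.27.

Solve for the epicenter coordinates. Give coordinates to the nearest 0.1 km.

(71.7, 36.2)

Circle about each station: x² + y² = 80.32²; (x + 83.0)² + (y − 58.0)² = 156.23²; (x − 49.4)² + (y − 64.8)² = 36.27².
Subtracting pairs of circle equations eliminates x²+y² and gives linear equations (the radical axes):
-166.0 x + 116.0 y = -7703.51
98.8 x + 129.6 y = 11775.19
Solving the 2×2 system: x ≈ 71.7, y ≈ 36.2 km.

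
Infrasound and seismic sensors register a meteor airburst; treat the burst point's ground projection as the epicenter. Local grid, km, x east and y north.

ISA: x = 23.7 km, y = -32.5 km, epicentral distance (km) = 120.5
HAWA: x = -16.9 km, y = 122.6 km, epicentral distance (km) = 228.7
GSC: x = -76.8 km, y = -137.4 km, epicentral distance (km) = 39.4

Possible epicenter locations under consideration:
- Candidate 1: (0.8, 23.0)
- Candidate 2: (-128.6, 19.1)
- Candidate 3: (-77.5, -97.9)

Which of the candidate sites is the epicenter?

For each candidate, compare |candidate − station| to the reported distance:
Candidate 1: residuals ISA 60.5, HAWA 127.5, GSC 138.8 → max 138.8 km
Candidate 2: residuals ISA 40.3, HAWA 76.4, GSC 125.4 → max 125.4 km
Candidate 3: residuals ISA 0.0, HAWA 0.0, GSC 0.1 → max 0.1 km
Only Candidate 3 has all residuals ≈ 0.

Candidate 3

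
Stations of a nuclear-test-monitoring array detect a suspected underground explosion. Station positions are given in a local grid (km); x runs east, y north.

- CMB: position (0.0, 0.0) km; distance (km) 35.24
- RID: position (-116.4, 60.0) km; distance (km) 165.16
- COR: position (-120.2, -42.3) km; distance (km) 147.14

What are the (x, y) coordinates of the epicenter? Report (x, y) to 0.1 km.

25.8 km east, -24.0 km north

Circle about each station: x² + y² = 35.24²; (x + 116.4)² + (y − 60.0)² = 165.16²; (x + 120.2)² + (y + 42.3)² = 147.14².
Subtracting pairs of circle equations eliminates x²+y² and gives linear equations (the radical axes):
-232.8 x + 120.0 y = -8887.01
-240.4 x − 84.6 y = -4170.99
Solving the 2×2 system: x ≈ 25.8, y ≈ -24.0 km.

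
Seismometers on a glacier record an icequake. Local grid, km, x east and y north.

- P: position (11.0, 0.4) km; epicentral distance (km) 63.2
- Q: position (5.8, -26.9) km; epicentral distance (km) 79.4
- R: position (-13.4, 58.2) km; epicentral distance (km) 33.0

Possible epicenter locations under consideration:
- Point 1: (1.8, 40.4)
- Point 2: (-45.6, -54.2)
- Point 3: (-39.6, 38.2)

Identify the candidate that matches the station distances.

For each candidate, compare |candidate − station| to the reported distance:
Point 1: residuals P 22.2, Q 12.0, R 9.6 → max 22.2 km
Point 2: residuals P 15.4, Q 21.2, R 83.9 → max 83.9 km
Point 3: residuals P 0.0, Q 0.0, R 0.0 → max 0.0 km
Only Point 3 has all residuals ≈ 0.

Point 3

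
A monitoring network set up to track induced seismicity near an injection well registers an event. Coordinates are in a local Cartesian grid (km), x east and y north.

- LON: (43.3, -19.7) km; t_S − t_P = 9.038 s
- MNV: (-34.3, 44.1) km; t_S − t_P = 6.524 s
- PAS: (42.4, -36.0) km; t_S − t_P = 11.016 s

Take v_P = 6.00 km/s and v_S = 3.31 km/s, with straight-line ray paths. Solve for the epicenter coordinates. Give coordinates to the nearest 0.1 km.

(13.7, 40.1)

Distance from S−P lag: d = Δt · v_P v_S / (v_P − v_S) = Δt · (6.00·3.31)/(6.00−3.31) ≈ 7.3829·Δt.
So d_LON = 66.73, d_MNV = 48.17, d_PAS = 81.33 km.
Circle about each station: (x − 43.3)² + (y + 19.7)² = 66.73²; (x + 34.3)² + (y − 44.1)² = 48.17²; (x − 42.4)² + (y + 36.0)² = 81.33².
Subtracting pairs of circle equations eliminates x²+y² and gives linear equations (the radical axes):
-155.2 x + 127.6 y = 2990.86
-1.8 x − 32.6 y = -1330.90
Solving the 2×2 system: x ≈ 13.7, y ≈ 40.1 km.
Check against LON (with the unrounded x, y): √((x − 43.3)²+(y + 19.7)²) = 66.71 ≈ 66.73 km. ✓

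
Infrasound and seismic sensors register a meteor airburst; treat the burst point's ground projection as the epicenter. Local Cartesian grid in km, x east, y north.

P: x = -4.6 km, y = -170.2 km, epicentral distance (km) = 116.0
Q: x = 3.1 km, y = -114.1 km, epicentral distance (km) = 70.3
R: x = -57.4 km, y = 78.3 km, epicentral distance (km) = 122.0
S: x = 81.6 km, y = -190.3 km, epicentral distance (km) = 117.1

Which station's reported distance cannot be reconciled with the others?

R

Solve using three stations at a time. Using P, Q, S (subtract circle equations pairwise → linear system) gives (x, y) ≈ (61.6, -74.8).
Distances from that point to each station vs reported:
  P: calculated 116.1 vs reported 116.0 → residual 0.1 km
  Q: calculated 70.5 vs reported 70.3 → residual 0.2 km
  R: calculated 193.9 vs reported 122.0 → residual 71.9 km
  S: calculated 117.2 vs reported 117.1 → residual 0.1 km
P, Q, S are mutually consistent (residuals ≈ 0); R is off by 71.9 km.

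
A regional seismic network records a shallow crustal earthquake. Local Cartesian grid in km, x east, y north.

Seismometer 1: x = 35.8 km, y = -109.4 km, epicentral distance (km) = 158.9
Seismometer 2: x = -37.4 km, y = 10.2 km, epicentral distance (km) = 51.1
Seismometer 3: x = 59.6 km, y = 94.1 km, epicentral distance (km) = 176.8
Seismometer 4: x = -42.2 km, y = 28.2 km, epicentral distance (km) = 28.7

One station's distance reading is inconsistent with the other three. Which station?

Seismometer 4

Solve using three stations at a time. Using Seismometer 1, Seismometer 2, Seismometer 3 (subtract circle equations pairwise → linear system) gives (x, y) ≈ (-85.6, -6.8).
Distances from that point to each station vs reported:
  Seismometer 1: calculated 158.9 vs reported 158.9 → residual 0.0 km
  Seismometer 2: calculated 51.1 vs reported 51.1 → residual 0.0 km
  Seismometer 3: calculated 176.8 vs reported 176.8 → residual 0.0 km
  Seismometer 4: calculated 55.7 vs reported 28.7 → residual 27.0 km
Seismometer 1, Seismometer 2, Seismometer 3 are mutually consistent (residuals ≈ 0); Seismometer 4 is off by 27.0 km.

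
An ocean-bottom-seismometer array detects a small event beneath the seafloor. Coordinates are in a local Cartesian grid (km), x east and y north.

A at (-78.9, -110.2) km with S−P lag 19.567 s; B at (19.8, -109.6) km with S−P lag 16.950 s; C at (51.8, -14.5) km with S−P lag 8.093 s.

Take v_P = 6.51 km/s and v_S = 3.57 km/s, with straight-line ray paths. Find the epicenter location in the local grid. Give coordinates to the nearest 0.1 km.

Distance from S−P lag: d = Δt · v_P v_S / (v_P − v_S) = Δt · (6.51·3.57)/(6.51−3.57) ≈ 7.9050·Δt.
So d_A = 154.68, d_B = 133.99, d_C = 63.98 km.
Circle about each station: (x + 78.9)² + (y + 110.2)² = 154.68²; (x − 19.8)² + (y + 109.6)² = 133.99²; (x − 51.8)² + (y + 14.5)² = 63.98².
Subtracting pairs of circle equations eliminates x²+y² and gives linear equations (the radical axes):
197.4 x + 1.2 y = 7.53
261.4 x + 191.4 y = 4356.70
Solving the 2×2 system: x ≈ -0.1, y ≈ 22.9 km.
Check against A (with the unrounded x, y): √((x + 78.9)²+(y + 110.2)²) = 154.68 ≈ 154.68 km. ✓

(-0.1, 22.9)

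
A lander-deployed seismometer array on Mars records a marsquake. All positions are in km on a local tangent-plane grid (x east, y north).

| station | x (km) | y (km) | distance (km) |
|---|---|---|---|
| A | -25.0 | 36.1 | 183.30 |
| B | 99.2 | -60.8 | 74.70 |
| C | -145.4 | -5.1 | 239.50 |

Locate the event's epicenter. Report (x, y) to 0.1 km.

61.7 km east, -125.4 km north

Circle about each station: (x + 25.0)² + (y − 36.1)² = 183.30²; (x − 99.2)² + (y + 60.8)² = 74.70²; (x + 145.4)² + (y + 5.1)² = 239.50².
Subtracting the A equation from the B and C equations removes the quadratic terms:
248.4 x − 193.8 y = 39627.87
-240.8 x − 82.4 y = -4522.40
Solving the 2×2 system: x ≈ 61.7, y ≈ -125.4 km.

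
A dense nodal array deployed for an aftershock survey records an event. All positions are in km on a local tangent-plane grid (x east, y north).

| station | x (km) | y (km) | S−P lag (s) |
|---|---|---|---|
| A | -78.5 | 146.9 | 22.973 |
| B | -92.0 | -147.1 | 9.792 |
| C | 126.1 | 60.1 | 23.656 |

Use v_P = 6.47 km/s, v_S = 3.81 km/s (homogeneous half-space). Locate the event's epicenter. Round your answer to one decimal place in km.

Distance from S−P lag: d = Δt · v_P v_S / (v_P − v_S) = Δt · (6.47·3.81)/(6.47−3.81) ≈ 9.2672·Δt.
So d_A = 212.89, d_B = 90.74, d_C = 219.22 km.
Circle about each station: (x + 78.5)² + (y − 146.9)² = 212.89²; (x + 92.0)² + (y + 147.1)² = 90.74²; (x − 126.1)² + (y − 60.1)² = 219.22².
Subtracting the A equation from the B and C equations removes the quadratic terms:
-27.0 x − 588.0 y = 39448.95
409.2 x − 173.6 y = -10963.90
Solving the 2×2 system: x ≈ -54.2, y ≈ -64.6 km.

-54.2 km east, -64.6 km north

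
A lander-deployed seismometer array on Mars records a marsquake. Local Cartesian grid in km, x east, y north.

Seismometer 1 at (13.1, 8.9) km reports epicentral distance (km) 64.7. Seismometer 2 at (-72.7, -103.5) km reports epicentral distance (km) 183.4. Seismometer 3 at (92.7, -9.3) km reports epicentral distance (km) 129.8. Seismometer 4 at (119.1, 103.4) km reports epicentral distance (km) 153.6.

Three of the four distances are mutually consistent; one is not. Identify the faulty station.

Seismometer 4

Solve using three stations at a time. Using Seismometer 1, Seismometer 2, Seismometer 3 (subtract circle equations pairwise → linear system) gives (x, y) ≈ (-10.8, 69.2).
Distances from that point to each station vs reported:
  Seismometer 1: calculated 64.8 vs reported 64.7 → residual 0.1 km
  Seismometer 2: calculated 183.4 vs reported 183.4 → residual 0.0 km
  Seismometer 3: calculated 129.9 vs reported 129.8 → residual 0.1 km
  Seismometer 4: calculated 134.3 vs reported 153.6 → residual 19.3 km
Seismometer 1, Seismometer 2, Seismometer 3 are mutually consistent (residuals ≈ 0); Seismometer 4 is off by 19.3 km.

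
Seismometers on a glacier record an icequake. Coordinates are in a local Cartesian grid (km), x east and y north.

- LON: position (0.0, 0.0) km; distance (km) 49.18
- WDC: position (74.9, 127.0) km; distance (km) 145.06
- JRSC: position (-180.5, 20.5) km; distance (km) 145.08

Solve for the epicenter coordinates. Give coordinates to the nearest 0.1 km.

Circle about each station: x² + y² = 49.18²; (x − 74.9)² + (y − 127.0)² = 145.06²; (x + 180.5)² + (y − 20.5)² = 145.08².
Subtracting pairs of circle equations eliminates x²+y² and gives linear equations (the radical axes):
149.8 x + 254.0 y = 3115.28
-361.0 x + 41.0 y = 14370.97
Solving the 2×2 system: x ≈ -36.0, y ≈ 33.5 km.

x ≈ -36.0 km, y ≈ 33.5 km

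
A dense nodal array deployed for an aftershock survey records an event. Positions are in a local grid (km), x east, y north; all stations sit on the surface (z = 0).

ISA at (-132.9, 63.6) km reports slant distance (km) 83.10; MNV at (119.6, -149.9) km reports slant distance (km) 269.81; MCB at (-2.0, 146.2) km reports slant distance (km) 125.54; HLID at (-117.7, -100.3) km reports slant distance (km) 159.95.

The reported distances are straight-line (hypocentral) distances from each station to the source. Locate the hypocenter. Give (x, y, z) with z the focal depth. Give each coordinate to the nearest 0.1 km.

Each station gives a sphere (x−x_i)² + (y−y_i)² + z² = d_i² (stations at z=0).
Subtracting the ISA sphere from MNV and MCB: z² cancels, leaving linear equations in x and y:
505.0 x − 427.0 y = -50825.03
261.8 x + 165.2 y = -9183.61
Solving: x ≈ -63.098, y ≈ 44.404 km (keep extra digits for the depth step; rounded: -63.1, 44.4).
Then from the ISA sphere: z² = 83.10² − (x + 132.9)² − (y − 63.6)² with x = -63.098, y = 44.404, so z ≈ 40.802 ≈ 40.8 km.

(-63.1, 44.4, 40.8)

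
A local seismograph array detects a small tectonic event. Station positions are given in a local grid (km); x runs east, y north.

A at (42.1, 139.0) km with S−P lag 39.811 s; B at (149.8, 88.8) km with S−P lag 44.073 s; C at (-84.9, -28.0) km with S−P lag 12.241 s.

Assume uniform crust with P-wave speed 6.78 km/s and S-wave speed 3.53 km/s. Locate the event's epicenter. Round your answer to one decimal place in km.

-101.5 km east, -116.6 km north

Distance from S−P lag: d = Δt · v_P v_S / (v_P − v_S) = Δt · (6.78·3.53)/(6.78−3.53) ≈ 7.3641·Δt.
So d_A = 293.17, d_B = 324.56, d_C = 90.14 km.
Circle about each station: (x − 42.1)² + (y − 139.0)² = 293.17²; (x − 149.8)² + (y − 88.8)² = 324.56²; (x + 84.9)² + (y + 28.0)² = 90.14².
Subtracting the A equation from the B and C equations removes the quadratic terms:
215.4 x − 100.4 y = -10158.47
-254.0 x − 334.0 y = 64722.03
Solving the 2×2 system: x ≈ -101.5, y ≈ -116.6 km.
Check against A (with the unrounded x, y): √((x − 42.1)²+(y − 139.0)²) = 293.17 ≈ 293.17 km. ✓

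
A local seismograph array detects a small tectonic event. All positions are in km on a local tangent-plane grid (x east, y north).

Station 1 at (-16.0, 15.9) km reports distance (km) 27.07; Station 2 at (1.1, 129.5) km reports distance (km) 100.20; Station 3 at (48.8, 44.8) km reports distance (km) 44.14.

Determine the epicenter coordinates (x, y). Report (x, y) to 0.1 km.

x ≈ 7.4 km, y ≈ 29.5 km

Circle about each station: (x + 16.0)² + (y − 15.9)² = 27.07²; (x − 1.1)² + (y − 129.5)² = 100.20²; (x − 48.8)² + (y − 44.8)² = 44.14².
Subtracting the Station 1 equation from the Station 2 and Station 3 equations removes the quadratic terms:
34.2 x + 227.2 y = 6955.39
129.6 x + 57.8 y = 2664.12
Solving the 2×2 system: x ≈ 7.4, y ≈ 29.5 km.
Check against Station 1 (with the unrounded x, y): √((x + 16.0)²+(y − 15.9)²) = 27.06 ≈ 27.07 km. ✓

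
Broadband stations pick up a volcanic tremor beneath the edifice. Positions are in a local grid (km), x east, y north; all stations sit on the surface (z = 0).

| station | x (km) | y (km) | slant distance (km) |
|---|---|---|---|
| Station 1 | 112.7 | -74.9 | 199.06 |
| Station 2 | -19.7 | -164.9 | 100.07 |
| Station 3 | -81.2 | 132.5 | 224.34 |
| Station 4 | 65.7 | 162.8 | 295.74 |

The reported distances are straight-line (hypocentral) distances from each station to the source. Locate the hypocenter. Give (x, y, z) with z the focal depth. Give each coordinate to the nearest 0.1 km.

Each station gives a sphere (x−x_i)² + (y−y_i)² + z² = d_i² (stations at z=0).
Subtracting the Station 1 sphere from Station 2 and Station 3: z² cancels, leaving linear equations in x and y:
-264.8 x − 180.0 y = 38879.68
-387.8 x + 414.8 y = -4865.16
Solving: x ≈ -84.899, y ≈ -91.102 km (keep extra digits for the depth step; rounded: -84.9, -91.1).
Then from the Station 1 sphere: z² = 199.06² − (x − 112.7)² − (y + 74.9)² with x = -84.899, y = -91.102, so z ≈ 17.805 ≈ 17.8 km.

x ≈ -84.9 km, y ≈ -91.1 km, depth ≈ 17.8 km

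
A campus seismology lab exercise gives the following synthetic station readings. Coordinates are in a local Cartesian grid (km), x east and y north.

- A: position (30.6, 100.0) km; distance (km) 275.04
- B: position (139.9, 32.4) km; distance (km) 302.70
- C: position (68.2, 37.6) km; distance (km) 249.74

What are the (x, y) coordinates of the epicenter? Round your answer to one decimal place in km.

Circle about each station: (x − 30.6)² + (y − 100.0)² = 275.04²; (x − 139.9)² + (y − 32.4)² = 302.70²; (x − 68.2)² + (y − 37.6)² = 249.74².
Subtracting the A equation from the B and C equations removes the quadratic terms:
218.6 x − 135.2 y = -6294.88
75.2 x − 124.8 y = 8405.57
Solving the 2×2 system: x ≈ -112.3, y ≈ -135.0 km.
Check against A (with the unrounded x, y): √((x − 30.6)²+(y − 100.0)²) = 275.06 ≈ 275.04 km. ✓

(-112.3, -135.0)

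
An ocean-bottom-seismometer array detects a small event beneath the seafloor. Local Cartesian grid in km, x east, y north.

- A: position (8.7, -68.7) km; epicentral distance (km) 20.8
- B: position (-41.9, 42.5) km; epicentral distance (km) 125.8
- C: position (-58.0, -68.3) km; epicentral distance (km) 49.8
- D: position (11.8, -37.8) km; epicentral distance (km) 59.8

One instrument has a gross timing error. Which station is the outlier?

Solve using three stations at a time. Using A, B, C (subtract circle equations pairwise → linear system) gives (x, y) ≈ (-9.4, -79.0).
Distances from that point to each station vs reported:
  A: calculated 20.8 vs reported 20.8 → residual 0.0 km
  B: calculated 125.8 vs reported 125.8 → residual 0.0 km
  C: calculated 49.8 vs reported 49.8 → residual 0.0 km
  D: calculated 46.3 vs reported 59.8 → residual 13.5 km
A, B, C are mutually consistent (residuals ≈ 0); D is off by 13.5 km.

D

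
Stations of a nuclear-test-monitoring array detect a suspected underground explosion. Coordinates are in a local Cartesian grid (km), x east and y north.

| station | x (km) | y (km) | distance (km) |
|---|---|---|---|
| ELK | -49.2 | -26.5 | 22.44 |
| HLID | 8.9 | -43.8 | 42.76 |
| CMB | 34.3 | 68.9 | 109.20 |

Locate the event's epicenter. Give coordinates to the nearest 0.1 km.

Circle about each station: (x + 49.2)² + (y + 26.5)² = 22.44²; (x − 8.9)² + (y + 43.8)² = 42.76²; (x − 34.3)² + (y − 68.9)² = 109.20².
Subtracting pairs of circle equations eliminates x²+y² and gives linear equations (the radical axes):
116.2 x − 34.6 y = -2450.10
167.0 x + 190.8 y = -8620.28
Solving the 2×2 system: x ≈ -27.4, y ≈ -21.2 km.

-27.4 km east, -21.2 km north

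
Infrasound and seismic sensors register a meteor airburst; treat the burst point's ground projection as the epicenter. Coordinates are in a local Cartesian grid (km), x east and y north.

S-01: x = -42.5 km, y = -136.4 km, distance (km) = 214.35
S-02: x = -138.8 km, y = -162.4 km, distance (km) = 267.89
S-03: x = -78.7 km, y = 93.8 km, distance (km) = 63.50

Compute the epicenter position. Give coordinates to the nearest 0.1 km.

-17.6 km east, 76.5 km north

Circle about each station: (x + 42.5)² + (y + 136.4)² = 214.35²; (x + 138.8)² + (y + 162.4)² = 267.89²; (x + 78.7)² + (y − 93.8)² = 63.50².
Subtracting the S-01 equation from the S-02 and S-03 equations removes the quadratic terms:
-192.6 x − 52.0 y = -591.14
-72.4 x + 460.4 y = 36494.59
Solving the 2×2 system: x ≈ -17.6, y ≈ 76.5 km.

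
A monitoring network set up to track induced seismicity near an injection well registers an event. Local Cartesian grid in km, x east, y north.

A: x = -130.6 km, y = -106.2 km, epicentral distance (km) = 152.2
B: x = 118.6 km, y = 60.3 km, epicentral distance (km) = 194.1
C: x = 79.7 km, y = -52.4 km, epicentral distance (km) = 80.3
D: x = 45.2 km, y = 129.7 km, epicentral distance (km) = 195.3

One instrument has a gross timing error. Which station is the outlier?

Solve using three stations at a time. Using A, B, C (subtract circle equations pairwise → linear system) gives (x, y) ≈ (21.6, -107.8).
Distances from that point to each station vs reported:
  A: calculated 152.2 vs reported 152.2 → residual 0.0 km
  B: calculated 194.1 vs reported 194.1 → residual 0.0 km
  C: calculated 80.3 vs reported 80.3 → residual 0.0 km
  D: calculated 238.7 vs reported 195.3 → residual 43.4 km
A, B, C are mutually consistent (residuals ≈ 0); D is off by 43.4 km.

D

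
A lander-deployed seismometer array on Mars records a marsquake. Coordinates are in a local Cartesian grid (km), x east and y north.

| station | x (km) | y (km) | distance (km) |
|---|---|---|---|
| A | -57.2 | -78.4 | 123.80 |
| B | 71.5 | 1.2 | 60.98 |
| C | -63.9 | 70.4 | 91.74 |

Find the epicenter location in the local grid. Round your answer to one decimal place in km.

14.4 km east, 22.6 km north

Circle about each station: (x + 57.2)² + (y + 78.4)² = 123.80²; (x − 71.5)² + (y − 1.2)² = 60.98²; (x + 63.9)² + (y − 70.4)² = 91.74².
Subtracting pairs of circle equations eliminates x²+y² and gives linear equations (the radical axes):
257.4 x + 159.2 y = 7303.17
-13.4 x + 297.6 y = 6531.18
Solving the 2×2 system: x ≈ 14.4, y ≈ 22.6 km.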